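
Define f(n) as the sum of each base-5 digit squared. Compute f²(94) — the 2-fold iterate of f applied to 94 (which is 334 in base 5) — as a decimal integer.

94 = (3,3,4)_5 → 3² + 3² + 4² = 9 + 9 + 16 = 34
34 = (1,1,4)_5 → 1² + 1² + 4² = 1 + 1 + 16 = 18

18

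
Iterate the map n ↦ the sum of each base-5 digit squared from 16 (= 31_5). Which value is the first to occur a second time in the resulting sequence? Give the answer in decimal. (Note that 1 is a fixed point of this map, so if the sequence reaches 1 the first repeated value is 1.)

16

16 = (3,1)_5 → 3² + 1² = 10
10 = (2,0)_5 → 2² + 0² = 4
4 = (4)_5 → 4² = 16  — 16 already appeared earlier.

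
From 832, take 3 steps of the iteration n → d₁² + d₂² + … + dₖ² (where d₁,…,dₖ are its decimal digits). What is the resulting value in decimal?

145

832 → 8² + 3² + 2² = 64 + 9 + 4 = 77
77 → 7² + 7² = 49 + 49 = 98
98 → 9² + 8² = 81 + 64 = 145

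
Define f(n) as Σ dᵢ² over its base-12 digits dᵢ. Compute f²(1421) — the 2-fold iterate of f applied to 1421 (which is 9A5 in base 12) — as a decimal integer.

30

1421 = (9,10,5)_12 → 9² + 10² + 5² = 81 + 100 + 25 = 206
206 = (1,5,2)_12 → 1² + 5² + 2² = 1 + 25 + 4 = 30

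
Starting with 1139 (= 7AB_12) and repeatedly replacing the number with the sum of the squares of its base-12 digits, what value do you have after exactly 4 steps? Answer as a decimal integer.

1139 = (7,10,11)_12 → 7² + 10² + 11² = 49 + 100 + 121 = 270
270 = (1,10,6)_12 → 1² + 10² + 6² = 1 + 100 + 36 = 137
137 = (11,5)_12 → 11² + 5² = 121 + 25 = 146
146 = (1,0,2)_12 → 1² + 0² + 2² = 1 + 0 + 4 = 5

5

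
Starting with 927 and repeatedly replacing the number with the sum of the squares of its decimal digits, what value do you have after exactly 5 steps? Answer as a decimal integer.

927 → 9² + 2² + 7² = 134
134 → 1² + 3² + 4² = 26
26 → 2² + 6² = 40
40 → 4² + 0² = 16
16 → 1² + 6² = 37

37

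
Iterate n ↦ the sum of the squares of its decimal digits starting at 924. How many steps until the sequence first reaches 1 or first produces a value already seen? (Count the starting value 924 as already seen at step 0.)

924 → 101
101 → 2
2 → 4
4 → 16
16 → 37
37 → 58
58 → 89
89 → 145
145 → 42
42 → 20
20 → 4  — 4 repeats.
That took 11 steps.

11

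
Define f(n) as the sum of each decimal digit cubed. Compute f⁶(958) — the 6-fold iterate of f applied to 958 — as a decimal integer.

55

958 → 1366
1366 → 460
460 → 280
280 → 520
520 → 133
133 → 55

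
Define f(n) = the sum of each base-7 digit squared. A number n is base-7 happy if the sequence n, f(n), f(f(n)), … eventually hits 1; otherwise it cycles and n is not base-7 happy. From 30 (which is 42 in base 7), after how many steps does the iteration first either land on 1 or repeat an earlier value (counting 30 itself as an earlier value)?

8

30 = (4,2)_7 → 4² + 2² = 16 + 4 = 20
20 = (2,6)_7 → 2² + 6² = 4 + 36 = 40
40 = (5,5)_7 → 5² + 5² = 25 + 25 = 50
50 = (1,0,1)_7 → 1² + 0² + 1² = 1 + 0 + 1 = 2
2 = (2)_7 → 2² = 4
4 = (4)_7 → 4² = 16
16 = (2,2)_7 → 2² + 2² = 4 + 4 = 8
8 = (1,1)_7 → 1² + 1² = 1 + 1 = 2  — 2 repeats.
That took 8 steps.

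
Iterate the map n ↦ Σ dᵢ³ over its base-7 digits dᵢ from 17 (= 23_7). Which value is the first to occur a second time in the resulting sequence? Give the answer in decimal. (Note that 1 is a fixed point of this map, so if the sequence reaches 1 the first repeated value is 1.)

17 = (2,3)_7 → 2³ + 3³ = 8 + 27 = 35
35 = (5,0)_7 → 5³ + 0³ = 125 + 0 = 125
125 = (2,3,6)_7 → 2³ + 3³ + 6³ = 8 + 27 + 216 = 251
251 = (5,0,6)_7 → 5³ + 0³ + 6³ = 125 + 0 + 216 = 341
341 = (6,6,5)_7 → 6³ + 6³ + 5³ = 216 + 216 + 125 = 557
557 = (1,4,2,4)_7 → 1³ + 4³ + 2³ + 4³ = 1 + 64 + 8 + 64 = 137
137 = (2,5,4)_7 → 2³ + 5³ + 4³ = 8 + 125 + 64 = 197
197 = (4,0,1)_7 → 4³ + 0³ + 1³ = 64 + 0 + 1 = 65
65 = (1,2,2)_7 → 1³ + 2³ + 2³ = 1 + 8 + 8 = 17  — 17 already appeared earlier.

17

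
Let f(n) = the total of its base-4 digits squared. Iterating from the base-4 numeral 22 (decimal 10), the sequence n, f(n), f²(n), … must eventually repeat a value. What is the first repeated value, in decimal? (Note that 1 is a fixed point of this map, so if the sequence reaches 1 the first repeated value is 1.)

1

10 = (2,2)_4 → 2² + 2² = 8
8 = (2,0)_4 → 2² + 0² = 4
4 = (1,0)_4 → 1² + 0² = 1  — reached the fixed point 1.
1 → 1, so 1 is the first repeated value.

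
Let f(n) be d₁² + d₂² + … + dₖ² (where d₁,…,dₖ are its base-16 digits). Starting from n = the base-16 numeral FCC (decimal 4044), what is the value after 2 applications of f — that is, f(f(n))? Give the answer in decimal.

5

4044 = (15,12,12)_16 → 15² + 12² + 12² = 225 + 144 + 144 = 513
513 = (2,0,1)_16 → 2² + 0² + 1² = 4 + 0 + 1 = 5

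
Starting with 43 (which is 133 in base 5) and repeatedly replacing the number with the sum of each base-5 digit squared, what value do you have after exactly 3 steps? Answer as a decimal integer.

1

43 = (1,3,3)_5 → 19
19 = (3,4)_5 → 25
25 = (1,0,0)_5 → 1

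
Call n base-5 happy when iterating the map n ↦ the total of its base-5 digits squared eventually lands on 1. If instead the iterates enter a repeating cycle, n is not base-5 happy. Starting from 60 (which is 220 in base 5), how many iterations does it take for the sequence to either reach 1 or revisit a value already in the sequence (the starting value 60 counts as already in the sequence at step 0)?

5

60 = (2,2,0)_5 → 2² + 2² + 0² = 4 + 4 + 0 = 8
8 = (1,3)_5 → 1² + 3² = 1 + 9 = 10
10 = (2,0)_5 → 2² + 0² = 4 + 0 = 4
4 = (4)_5 → 4² = 16
16 = (3,1)_5 → 3² + 1² = 9 + 1 = 10  — 10 repeats.
That took 5 steps.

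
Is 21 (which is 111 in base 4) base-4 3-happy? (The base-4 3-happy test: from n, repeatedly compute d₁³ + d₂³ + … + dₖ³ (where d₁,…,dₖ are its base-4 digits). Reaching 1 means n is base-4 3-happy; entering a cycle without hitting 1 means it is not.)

21 = (1,1,1)_4 → 1³ + 1³ + 1³ = 1 + 1 + 1 = 3
3 = (3)_4 → 3³ = 27
27 = (1,2,3)_4 → 1³ + 2³ + 3³ = 1 + 8 + 27 = 36
36 = (2,1,0)_4 → 2³ + 1³ + 0³ = 8 + 1 + 0 = 9
9 = (2,1)_4 → 2³ + 1³ = 8 + 1 = 9  — 9 already seen; the sequence cycles without reaching 1.

not base-4 3-happy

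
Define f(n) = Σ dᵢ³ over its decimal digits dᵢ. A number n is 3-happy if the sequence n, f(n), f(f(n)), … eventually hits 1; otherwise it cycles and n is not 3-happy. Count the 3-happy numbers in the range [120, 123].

120: 120 → 9 → 729 → 1080 → 513 → 153 → 153  — not 3-happy
121: 121 → 10 → 1  — 3-happy
122: 122 → 17 → 344 → 155 → 251 → 134 → 92 → 737 → 713 → 371 → 371  — not 3-happy
123: 123 → 36 → 243 → 99 → 1458 → 702 → 351 → 153 → 153  — not 3-happy
3-happy: 121

1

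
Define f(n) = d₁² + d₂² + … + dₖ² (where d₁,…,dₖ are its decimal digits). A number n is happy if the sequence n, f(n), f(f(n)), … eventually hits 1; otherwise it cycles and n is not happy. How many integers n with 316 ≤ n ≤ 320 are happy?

2

316: 316 → 46 → 52 → 29 → 85 → 89 → 145 → 42 → 20 → 4 → 16 → 37 → 58 → 89  (repeats 89)
317: 317 → 59 → 106 → 37 → 58 → 89 → 145 → 42 → 20 → 4 → 16 → 37  (repeats 37)
318: 318 → 74 → 65 → 61 → 37 → 58 → 89 → 145 → 42 → 20 → 4 → 16 → 37  (repeats 37)
319: 319 → 91 → 82 → 68 → 100 → 1  (reaches 1)
320: 320 → 13 → 10 → 1  (reaches 1)
happy: 319, 320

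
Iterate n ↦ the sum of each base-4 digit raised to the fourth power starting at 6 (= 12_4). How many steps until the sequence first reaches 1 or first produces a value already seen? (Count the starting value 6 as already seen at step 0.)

4

6 = (1,2)_4 → 1⁴ + 2⁴ = 17
17 = (1,0,1)_4 → 1⁴ + 0⁴ + 1⁴ = 2
2 = (2)_4 → 2⁴ = 16
16 = (1,0,0)_4 → 1⁴ + 0⁴ + 0⁴ = 1  — reached 1.
That took 4 steps.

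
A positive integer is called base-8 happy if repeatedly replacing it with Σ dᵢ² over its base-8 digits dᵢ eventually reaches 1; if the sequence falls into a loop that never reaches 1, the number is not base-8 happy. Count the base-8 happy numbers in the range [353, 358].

1

353: 353 → 42 → 29 → 34 → 20 → 20  — not base-8 happy
354: 354 → 45 → 50 → 40 → 25 → 10 → 5 → 25  — not base-8 happy
355: 355 → 50 → 40 → 25 → 10 → 5 → 25  — not base-8 happy
356: 356 → 57 → 50 → 40 → 25 → 10 → 5 → 25  — not base-8 happy
357: 357 → 66 → 5 → 25 → 10 → 5  — not base-8 happy
358: 358 → 77 → 27 → 18 → 8 → 1  — base-8 happy
base-8 happy: 358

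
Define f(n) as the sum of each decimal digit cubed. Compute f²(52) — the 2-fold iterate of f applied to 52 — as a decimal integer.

55

52 → 5³ + 2³ = 125 + 8 = 133
133 → 1³ + 3³ + 3³ = 1 + 27 + 27 = 55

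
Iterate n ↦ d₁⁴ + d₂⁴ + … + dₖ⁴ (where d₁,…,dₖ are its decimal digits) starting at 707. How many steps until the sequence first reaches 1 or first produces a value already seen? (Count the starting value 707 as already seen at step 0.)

13

707 → 7⁴ + 0⁴ + 7⁴ = 4802
4802 → 4⁴ + 8⁴ + 0⁴ + 2⁴ = 4368
4368 → 4⁴ + 3⁴ + 6⁴ + 8⁴ = 5729
5729 → 5⁴ + 7⁴ + 2⁴ + 9⁴ = 9603
9603 → 9⁴ + 6⁴ + 0⁴ + 3⁴ = 7938
7938 → 7⁴ + 9⁴ + 3⁴ + 8⁴ = 13139
13139 → 1⁴ + 3⁴ + 1⁴ + 3⁴ + 9⁴ = 6725
6725 → 6⁴ + 7⁴ + 2⁴ + 5⁴ = 4338
4338 → 4⁴ + 3⁴ + 3⁴ + 8⁴ = 4514
4514 → 4⁴ + 5⁴ + 1⁴ + 4⁴ = 1138
1138 → 1⁴ + 1⁴ + 3⁴ + 8⁴ = 4179
4179 → 4⁴ + 1⁴ + 7⁴ + 9⁴ = 9219
9219 → 9⁴ + 2⁴ + 1⁴ + 9⁴ = 13139  — 13139 repeats.
That took 13 steps.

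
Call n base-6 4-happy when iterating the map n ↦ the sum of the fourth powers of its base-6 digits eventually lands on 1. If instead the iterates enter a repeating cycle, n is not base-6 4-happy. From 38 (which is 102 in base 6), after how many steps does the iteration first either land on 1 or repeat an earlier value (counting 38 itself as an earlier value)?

12

38 = (1,0,2)_6 → 1⁴ + 0⁴ + 2⁴ = 17
17 = (2,5)_6 → 2⁴ + 5⁴ = 641
641 = (2,5,4,5)_6 → 2⁴ + 5⁴ + 4⁴ + 5⁴ = 1522
1522 = (1,1,0,1,4)_6 → 1⁴ + 1⁴ + 0⁴ + 1⁴ + 4⁴ = 259
259 = (1,1,1,1)_6 → 1⁴ + 1⁴ + 1⁴ + 1⁴ = 4
4 = (4)_6 → 4⁴ = 256
256 = (1,1,0,4)_6 → 1⁴ + 1⁴ + 0⁴ + 4⁴ = 258
258 = (1,1,1,0)_6 → 1⁴ + 1⁴ + 1⁴ + 0⁴ = 3
3 = (3)_6 → 3⁴ = 81
81 = (2,1,3)_6 → 2⁴ + 1⁴ + 3⁴ = 98
98 = (2,4,2)_6 → 2⁴ + 4⁴ + 2⁴ = 288
288 = (1,2,0,0)_6 → 1⁴ + 2⁴ + 0⁴ + 0⁴ = 17  — 17 repeats.
That took 12 steps.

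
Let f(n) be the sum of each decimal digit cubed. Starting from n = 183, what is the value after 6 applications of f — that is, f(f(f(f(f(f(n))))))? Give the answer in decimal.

183 → 1³ + 8³ + 3³ = 1 + 512 + 27 = 540
540 → 5³ + 4³ + 0³ = 125 + 64 + 0 = 189
189 → 1³ + 8³ + 9³ = 1 + 512 + 729 = 1242
1242 → 1³ + 2³ + 4³ + 2³ = 1 + 8 + 64 + 8 = 81
81 → 8³ + 1³ = 512 + 1 = 513
513 → 5³ + 1³ + 3³ = 125 + 1 + 27 = 153

153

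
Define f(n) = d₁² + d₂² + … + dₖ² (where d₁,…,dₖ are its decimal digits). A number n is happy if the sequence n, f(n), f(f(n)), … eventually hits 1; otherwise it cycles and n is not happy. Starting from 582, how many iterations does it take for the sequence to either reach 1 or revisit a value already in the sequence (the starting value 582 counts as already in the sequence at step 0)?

14

582 → 5² + 8² + 2² = 93
93 → 9² + 3² = 90
90 → 9² + 0² = 81
81 → 8² + 1² = 65
65 → 6² + 5² = 61
61 → 6² + 1² = 37
37 → 3² + 7² = 58
58 → 5² + 8² = 89
89 → 8² + 9² = 145
145 → 1² + 4² + 5² = 42
42 → 4² + 2² = 20
20 → 2² + 0² = 4
4 → 4² = 16
16 → 1² + 6² = 37  — 37 repeats.
That took 14 steps.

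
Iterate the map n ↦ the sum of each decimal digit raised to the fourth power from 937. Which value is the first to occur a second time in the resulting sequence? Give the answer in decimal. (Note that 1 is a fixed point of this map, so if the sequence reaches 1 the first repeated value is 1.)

937 → 9⁴ + 3⁴ + 7⁴ = 6561 + 81 + 2401 = 9043
9043 → 9⁴ + 0⁴ + 4⁴ + 3⁴ = 6561 + 0 + 256 + 81 = 6898
6898 → 6⁴ + 8⁴ + 9⁴ + 8⁴ = 1296 + 4096 + 6561 + 4096 = 16049
16049 → 1⁴ + 6⁴ + 0⁴ + 4⁴ + 9⁴ = 1 + 1296 + 0 + 256 + 6561 = 8114
8114 → 8⁴ + 1⁴ + 1⁴ + 4⁴ = 4096 + 1 + 1 + 256 = 4354
4354 → 4⁴ + 3⁴ + 5⁴ + 4⁴ = 256 + 81 + 625 + 256 = 1218
1218 → 1⁴ + 2⁴ + 1⁴ + 8⁴ = 1 + 16 + 1 + 4096 = 4114
4114 → 4⁴ + 1⁴ + 1⁴ + 4⁴ = 256 + 1 + 1 + 256 = 514
514 → 5⁴ + 1⁴ + 4⁴ = 625 + 1 + 256 = 882
882 → 8⁴ + 8⁴ + 2⁴ = 4096 + 4096 + 16 = 8208
8208 → 8⁴ + 2⁴ + 0⁴ + 8⁴ = 4096 + 16 + 0 + 4096 = 8208  — 8208 already appeared earlier.

8208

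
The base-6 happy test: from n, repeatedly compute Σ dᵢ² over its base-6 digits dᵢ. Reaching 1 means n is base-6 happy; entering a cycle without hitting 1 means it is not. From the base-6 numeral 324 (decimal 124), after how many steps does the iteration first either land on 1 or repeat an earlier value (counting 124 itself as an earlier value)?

9

124 = (3,2,4)_6 → 3² + 2² + 4² = 9 + 4 + 16 = 29
29 = (4,5)_6 → 4² + 5² = 16 + 25 = 41
41 = (1,0,5)_6 → 1² + 0² + 5² = 1 + 0 + 25 = 26
26 = (4,2)_6 → 4² + 2² = 16 + 4 = 20
20 = (3,2)_6 → 3² + 2² = 9 + 4 = 13
13 = (2,1)_6 → 2² + 1² = 4 + 1 = 5
5 = (5)_6 → 5² = 25
25 = (4,1)_6 → 4² + 1² = 16 + 1 = 17
17 = (2,5)_6 → 2² + 5² = 4 + 25 = 29  — 29 repeats.
That took 9 steps.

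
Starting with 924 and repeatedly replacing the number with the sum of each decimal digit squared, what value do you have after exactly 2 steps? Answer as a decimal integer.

924 → 9² + 2² + 4² = 81 + 4 + 16 = 101
101 → 1² + 0² + 1² = 1 + 0 + 1 = 2

2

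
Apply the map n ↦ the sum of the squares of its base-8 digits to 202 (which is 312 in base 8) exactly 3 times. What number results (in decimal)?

202 = (3,1,2)_8 → 3² + 1² + 2² = 14
14 = (1,6)_8 → 1² + 6² = 37
37 = (4,5)_8 → 4² + 5² = 41

41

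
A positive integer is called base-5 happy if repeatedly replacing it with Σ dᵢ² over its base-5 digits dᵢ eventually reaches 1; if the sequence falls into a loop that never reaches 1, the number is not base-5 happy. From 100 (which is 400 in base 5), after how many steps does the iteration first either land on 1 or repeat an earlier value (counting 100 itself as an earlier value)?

100 = (4,0,0)_5 → 4² + 0² + 0² = 16 + 0 + 0 = 16
16 = (3,1)_5 → 3² + 1² = 9 + 1 = 10
10 = (2,0)_5 → 2² + 0² = 4 + 0 = 4
4 = (4)_5 → 4² = 16  — 16 repeats.
That took 4 steps.

4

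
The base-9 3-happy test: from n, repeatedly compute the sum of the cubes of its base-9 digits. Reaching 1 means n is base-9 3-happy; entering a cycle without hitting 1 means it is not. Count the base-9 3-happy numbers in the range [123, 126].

2

123: 123 → 281 → 99 → 9 → 1  (reaches 1)
124: 124 → 408 → 152 → 856 → 128 → 134 → 638 → 1198 → 470 → 476 → 980 → 540 → 432 → 152  (repeats 152)
125: 125 → 577 → 345 → 99 → 9 → 1  (reaches 1)
126: 126 → 126  (repeats 126)
base-9 3-happy: 123, 125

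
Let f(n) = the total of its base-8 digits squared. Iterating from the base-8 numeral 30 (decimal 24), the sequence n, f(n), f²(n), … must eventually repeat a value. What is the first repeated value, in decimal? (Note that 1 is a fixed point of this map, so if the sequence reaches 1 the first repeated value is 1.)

24 = (3,0)_8 → 9
9 = (1,1)_8 → 2
2 = (2)_8 → 4
4 = (4)_8 → 16
16 = (2,0)_8 → 4  — 4 already appeared earlier.

4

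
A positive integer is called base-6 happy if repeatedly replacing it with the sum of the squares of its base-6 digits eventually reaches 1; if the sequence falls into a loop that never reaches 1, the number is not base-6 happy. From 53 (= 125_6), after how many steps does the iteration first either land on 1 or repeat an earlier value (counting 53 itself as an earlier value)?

53 = (1,2,5)_6 → 30
30 = (5,0)_6 → 25
25 = (4,1)_6 → 17
17 = (2,5)_6 → 29
29 = (4,5)_6 → 41
41 = (1,0,5)_6 → 26
26 = (4,2)_6 → 20
20 = (3,2)_6 → 13
13 = (2,1)_6 → 5
5 = (5)_6 → 25  — 25 repeats.
That took 10 steps.

10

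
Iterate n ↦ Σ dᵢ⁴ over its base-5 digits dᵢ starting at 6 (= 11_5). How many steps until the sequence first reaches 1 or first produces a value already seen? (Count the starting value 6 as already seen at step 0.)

14

6 = (1,1)_5 → 1⁴ + 1⁴ = 2
2 = (2)_5 → 2⁴ = 16
16 = (3,1)_5 → 3⁴ + 1⁴ = 82
82 = (3,1,2)_5 → 3⁴ + 1⁴ + 2⁴ = 98
98 = (3,4,3)_5 → 3⁴ + 4⁴ + 3⁴ = 418
418 = (3,1,3,3)_5 → 3⁴ + 1⁴ + 3⁴ + 3⁴ = 244
244 = (1,4,3,4)_5 → 1⁴ + 4⁴ + 3⁴ + 4⁴ = 594
594 = (4,3,3,4)_5 → 4⁴ + 3⁴ + 3⁴ + 4⁴ = 674
674 = (1,0,1,4,4)_5 → 1⁴ + 0⁴ + 1⁴ + 4⁴ + 4⁴ = 514
514 = (4,0,2,4)_5 → 4⁴ + 0⁴ + 2⁴ + 4⁴ = 528
528 = (4,1,0,3)_5 → 4⁴ + 1⁴ + 0⁴ + 3⁴ = 338
338 = (2,3,2,3)_5 → 2⁴ + 3⁴ + 2⁴ + 3⁴ = 194
194 = (1,2,3,4)_5 → 1⁴ + 2⁴ + 3⁴ + 4⁴ = 354
354 = (2,4,0,4)_5 → 2⁴ + 4⁴ + 0⁴ + 4⁴ = 528  — 528 repeats.
That took 14 steps.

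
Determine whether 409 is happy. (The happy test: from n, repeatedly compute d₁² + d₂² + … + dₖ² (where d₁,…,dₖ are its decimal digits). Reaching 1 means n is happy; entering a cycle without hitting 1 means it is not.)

happy

409 → 4² + 0² + 9² = 97
97 → 9² + 7² = 130
130 → 1² + 3² + 0² = 10
10 → 1² + 0² = 1  — reached 1.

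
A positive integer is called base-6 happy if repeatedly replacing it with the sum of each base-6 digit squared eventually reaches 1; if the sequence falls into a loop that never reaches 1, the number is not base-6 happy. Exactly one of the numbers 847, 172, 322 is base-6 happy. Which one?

847: 847 → 44 → 6 → 1  — reaches 1 (base-6 happy)
172: 172 → 48 → 5 → 25 → 17 → 29 → 41 → 26 → 20 → 13 → 5  — repeats 5 (not base-6 happy)
322: 322 → 46 → 18 → 9 → 10 → 17 → 29 → 41 → 26 → 20 → 13 → 5 → 25 → 17  — repeats 17 (not base-6 happy)

847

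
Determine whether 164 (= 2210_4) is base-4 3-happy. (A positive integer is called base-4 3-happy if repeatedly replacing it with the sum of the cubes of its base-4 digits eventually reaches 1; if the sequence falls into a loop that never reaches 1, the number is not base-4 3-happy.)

164 = (2,2,1,0)_4 → 2³ + 2³ + 1³ + 0³ = 17
17 = (1,0,1)_4 → 1³ + 0³ + 1³ = 2
2 = (2)_4 → 2³ = 8
8 = (2,0)_4 → 2³ + 0³ = 8  — 8 already seen; the sequence cycles without reaching 1.

not base-4 3-happy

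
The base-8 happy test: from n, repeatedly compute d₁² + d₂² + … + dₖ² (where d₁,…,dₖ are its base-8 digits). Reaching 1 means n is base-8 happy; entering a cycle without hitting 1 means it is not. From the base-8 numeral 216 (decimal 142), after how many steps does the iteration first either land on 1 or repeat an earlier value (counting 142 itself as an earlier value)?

142 = (2,1,6)_8 → 2² + 1² + 6² = 41
41 = (5,1)_8 → 5² + 1² = 26
26 = (3,2)_8 → 3² + 2² = 13
13 = (1,5)_8 → 1² + 5² = 26  — 26 repeats.
That took 4 steps.

4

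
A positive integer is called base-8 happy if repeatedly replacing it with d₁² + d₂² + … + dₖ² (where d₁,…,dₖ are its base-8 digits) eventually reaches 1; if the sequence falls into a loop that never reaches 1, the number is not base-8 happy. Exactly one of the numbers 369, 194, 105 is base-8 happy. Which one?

105

369: 369 → 62 → 85 → 30 → 45 → 50 → 40 → 25 → 10 → 5 → 25  — repeats 25 (not base-8 happy)
194: 194 → 13 → 26 → 13  — repeats 13 (not base-8 happy)
105: 105 → 27 → 18 → 8 → 1  — reaches 1 (base-8 happy)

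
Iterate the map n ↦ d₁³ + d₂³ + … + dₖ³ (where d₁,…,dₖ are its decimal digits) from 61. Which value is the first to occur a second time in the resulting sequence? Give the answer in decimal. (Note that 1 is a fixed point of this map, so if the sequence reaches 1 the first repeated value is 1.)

217

61 → 6³ + 1³ = 216 + 1 = 217
217 → 2³ + 1³ + 7³ = 8 + 1 + 343 = 352
352 → 3³ + 5³ + 2³ = 27 + 125 + 8 = 160
160 → 1³ + 6³ + 0³ = 1 + 216 + 0 = 217  — 217 already appeared earlier.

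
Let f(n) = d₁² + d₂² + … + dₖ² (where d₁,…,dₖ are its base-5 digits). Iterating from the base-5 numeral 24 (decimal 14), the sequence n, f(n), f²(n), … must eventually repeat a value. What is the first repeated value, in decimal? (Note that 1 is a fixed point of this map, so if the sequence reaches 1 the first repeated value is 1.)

14 = (2,4)_5 → 2² + 4² = 4 + 16 = 20
20 = (4,0)_5 → 4² + 0² = 16 + 0 = 16
16 = (3,1)_5 → 3² + 1² = 9 + 1 = 10
10 = (2,0)_5 → 2² + 0² = 4 + 0 = 4
4 = (4)_5 → 4² = 16  — 16 already appeared earlier.

16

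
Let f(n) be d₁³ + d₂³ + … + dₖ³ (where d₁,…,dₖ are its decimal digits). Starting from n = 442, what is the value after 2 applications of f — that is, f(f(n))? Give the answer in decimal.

244

442 → 4³ + 4³ + 2³ = 64 + 64 + 8 = 136
136 → 1³ + 3³ + 6³ = 1 + 27 + 216 = 244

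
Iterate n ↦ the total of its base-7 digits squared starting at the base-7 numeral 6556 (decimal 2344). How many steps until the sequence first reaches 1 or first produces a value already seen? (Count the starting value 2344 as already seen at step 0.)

4

2344 = (6,5,5,6)_7 → 6² + 5² + 5² + 6² = 122
122 = (2,3,3)_7 → 2² + 3² + 3² = 22
22 = (3,1)_7 → 3² + 1² = 10
10 = (1,3)_7 → 1² + 3² = 10  — 10 repeats.
That took 4 steps.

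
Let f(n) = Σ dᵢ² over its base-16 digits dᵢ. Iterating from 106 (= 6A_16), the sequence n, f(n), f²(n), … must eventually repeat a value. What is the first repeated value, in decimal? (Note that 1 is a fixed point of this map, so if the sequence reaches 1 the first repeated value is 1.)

106 = (6,10)_16 → 6² + 10² = 36 + 100 = 136
136 = (8,8)_16 → 8² + 8² = 64 + 64 = 128
128 = (8,0)_16 → 8² + 0² = 64 + 0 = 64
64 = (4,0)_16 → 4² + 0² = 16 + 0 = 16
16 = (1,0)_16 → 1² + 0² = 1 + 0 = 1  — reached the fixed point 1.
1 → 1, so 1 is the first repeated value.

1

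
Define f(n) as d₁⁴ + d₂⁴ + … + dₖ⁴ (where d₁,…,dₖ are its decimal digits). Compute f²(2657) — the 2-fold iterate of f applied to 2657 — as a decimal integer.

2657 → 2⁴ + 6⁴ + 5⁴ + 7⁴ = 4338
4338 → 4⁴ + 3⁴ + 3⁴ + 8⁴ = 4514

4514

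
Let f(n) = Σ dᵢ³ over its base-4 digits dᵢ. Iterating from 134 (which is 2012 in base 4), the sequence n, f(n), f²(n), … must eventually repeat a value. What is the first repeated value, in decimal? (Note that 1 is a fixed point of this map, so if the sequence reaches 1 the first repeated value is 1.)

8

134 = (2,0,1,2)_4 → 2³ + 0³ + 1³ + 2³ = 8 + 0 + 1 + 8 = 17
17 = (1,0,1)_4 → 1³ + 0³ + 1³ = 1 + 0 + 1 = 2
2 = (2)_4 → 2³ = 8
8 = (2,0)_4 → 2³ + 0³ = 8 + 0 = 8  — 8 already appeared earlier.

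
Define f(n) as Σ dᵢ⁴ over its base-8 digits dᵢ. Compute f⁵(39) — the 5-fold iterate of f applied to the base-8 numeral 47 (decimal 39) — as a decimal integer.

722

39 = (4,7)_8 → 4⁴ + 7⁴ = 2657
2657 = (5,1,4,1)_8 → 5⁴ + 1⁴ + 4⁴ + 1⁴ = 883
883 = (1,5,6,3)_8 → 1⁴ + 5⁴ + 6⁴ + 3⁴ = 2003
2003 = (3,7,2,3)_8 → 3⁴ + 7⁴ + 2⁴ + 3⁴ = 2579
2579 = (5,0,2,3)_8 → 5⁴ + 0⁴ + 2⁴ + 3⁴ = 722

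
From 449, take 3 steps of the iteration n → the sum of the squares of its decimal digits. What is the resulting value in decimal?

2

449 → 4² + 4² + 9² = 113
113 → 1² + 1² + 3² = 11
11 → 1² + 1² = 2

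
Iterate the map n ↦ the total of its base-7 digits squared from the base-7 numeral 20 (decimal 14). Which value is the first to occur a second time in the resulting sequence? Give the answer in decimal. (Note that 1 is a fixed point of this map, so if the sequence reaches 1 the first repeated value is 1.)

4

14 = (2,0)_7 → 2² + 0² = 4 + 0 = 4
4 = (4)_7 → 4² = 16
16 = (2,2)_7 → 2² + 2² = 4 + 4 = 8
8 = (1,1)_7 → 1² + 1² = 1 + 1 = 2
2 = (2)_7 → 2² = 4  — 4 already appeared earlier.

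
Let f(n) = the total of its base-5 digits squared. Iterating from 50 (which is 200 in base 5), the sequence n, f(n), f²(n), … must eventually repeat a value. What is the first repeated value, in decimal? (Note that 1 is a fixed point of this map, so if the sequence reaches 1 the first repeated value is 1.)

50 = (2,0,0)_5 → 2² + 0² + 0² = 4 + 0 + 0 = 4
4 = (4)_5 → 4² = 16
16 = (3,1)_5 → 3² + 1² = 9 + 1 = 10
10 = (2,0)_5 → 2² + 0² = 4 + 0 = 4  — 4 already appeared earlier.

4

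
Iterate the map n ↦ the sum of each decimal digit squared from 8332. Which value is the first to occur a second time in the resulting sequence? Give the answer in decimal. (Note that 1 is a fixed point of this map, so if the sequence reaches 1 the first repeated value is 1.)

1

8332 → 8² + 3² + 3² + 2² = 86
86 → 8² + 6² = 100
100 → 1² + 0² + 0² = 1  — reached the fixed point 1.
1 → 1, so 1 is the first repeated value.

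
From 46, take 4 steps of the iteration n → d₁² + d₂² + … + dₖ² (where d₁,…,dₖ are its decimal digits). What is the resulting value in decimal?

46 → 4² + 6² = 52
52 → 5² + 2² = 29
29 → 2² + 9² = 85
85 → 8² + 5² = 89

89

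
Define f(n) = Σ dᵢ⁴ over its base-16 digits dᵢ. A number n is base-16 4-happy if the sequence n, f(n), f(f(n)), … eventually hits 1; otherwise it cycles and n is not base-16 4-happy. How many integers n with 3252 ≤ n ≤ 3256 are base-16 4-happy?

3252: 3252 → 35633 → 18819 → 10994 → 60657 → 109778 → 59314 → 55474 → 47314 → 47314  (repeats 47314)
3253: 3253 → 36002 → 34848 → 8208 → 17 → 2 → 16 → 1  (reaches 1)
3254: 3254 → 36673 → 54978 → 50609 → 36003 → 34913 → 9489 → 643 → 4193 → 1298 → 642 → 4128 → 17 → 2 → 16 → 1  (reaches 1)
3255: 3255 → 37778 → 13219 → 10243 → 4193 → 1298 → 642 → 4128 → 17 → 2 → 16 → 1  (reaches 1)
3256: 3256 → 39473 → 16643 → 338 → 642 → 4128 → 17 → 2 → 16 → 1  (reaches 1)
base-16 4-happy: 3253, 3254, 3255, 3256

4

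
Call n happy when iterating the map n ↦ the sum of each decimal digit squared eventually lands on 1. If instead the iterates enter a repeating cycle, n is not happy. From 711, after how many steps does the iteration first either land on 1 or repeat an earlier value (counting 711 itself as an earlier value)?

711 → 51
51 → 26
26 → 40
40 → 16
16 → 37
37 → 58
58 → 89
89 → 145
145 → 42
42 → 20
20 → 4
4 → 16  — 16 repeats.
That took 12 steps.

12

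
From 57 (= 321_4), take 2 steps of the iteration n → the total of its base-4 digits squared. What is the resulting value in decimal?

57 = (3,2,1)_4 → 14
14 = (3,2)_4 → 13

13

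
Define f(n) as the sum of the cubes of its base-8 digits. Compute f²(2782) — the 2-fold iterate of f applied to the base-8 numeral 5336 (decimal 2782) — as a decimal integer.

2782 = (5,3,3,6)_8 → 5³ + 3³ + 3³ + 6³ = 395
395 = (6,1,3)_8 → 6³ + 1³ + 3³ = 244

244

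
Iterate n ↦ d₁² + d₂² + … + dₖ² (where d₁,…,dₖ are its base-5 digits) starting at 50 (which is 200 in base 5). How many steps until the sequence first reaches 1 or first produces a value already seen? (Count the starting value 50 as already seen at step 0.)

4

50 = (2,0,0)_5 → 4
4 = (4)_5 → 16
16 = (3,1)_5 → 10
10 = (2,0)_5 → 4  — 4 repeats.
That took 4 steps.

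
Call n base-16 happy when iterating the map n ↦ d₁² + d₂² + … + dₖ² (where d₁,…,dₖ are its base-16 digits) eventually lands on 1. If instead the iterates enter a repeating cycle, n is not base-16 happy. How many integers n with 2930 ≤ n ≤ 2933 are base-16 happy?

2930: 2930 → 174 → 296 → 69 → 41 → 85 → 50 → 13 → 169 → 181 → 146 → 85  — not base-16 happy
2931: 2931 → 179 → 130 → 68 → 32 → 4 → 16 → 1  — base-16 happy
2932: 2932 → 186 → 221 → 338 → 30 → 197 → 169 → 181 → 146 → 85 → 50 → 13 → 169  — not base-16 happy
2933: 2933 → 195 → 153 → 162 → 104 → 100 → 52 → 25 → 82 → 29 → 170 → 200 → 208 → 169 → 181 → 146 → 85 → 50 → 13 → 169  — not base-16 happy
base-16 happy: 2931

1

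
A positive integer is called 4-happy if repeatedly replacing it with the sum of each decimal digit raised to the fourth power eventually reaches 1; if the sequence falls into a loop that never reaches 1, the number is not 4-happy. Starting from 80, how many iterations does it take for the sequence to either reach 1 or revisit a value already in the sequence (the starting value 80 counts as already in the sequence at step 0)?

10

80 → 8⁴ + 0⁴ = 4096 + 0 = 4096
4096 → 4⁴ + 0⁴ + 9⁴ + 6⁴ = 256 + 0 + 6561 + 1296 = 8113
8113 → 8⁴ + 1⁴ + 1⁴ + 3⁴ = 4096 + 1 + 1 + 81 = 4179
4179 → 4⁴ + 1⁴ + 7⁴ + 9⁴ = 256 + 1 + 2401 + 6561 = 9219
9219 → 9⁴ + 2⁴ + 1⁴ + 9⁴ = 6561 + 16 + 1 + 6561 = 13139
13139 → 1⁴ + 3⁴ + 1⁴ + 3⁴ + 9⁴ = 1 + 81 + 1 + 81 + 6561 = 6725
6725 → 6⁴ + 7⁴ + 2⁴ + 5⁴ = 1296 + 2401 + 16 + 625 = 4338
4338 → 4⁴ + 3⁴ + 3⁴ + 8⁴ = 256 + 81 + 81 + 4096 = 4514
4514 → 4⁴ + 5⁴ + 1⁴ + 4⁴ = 256 + 625 + 1 + 256 = 1138
1138 → 1⁴ + 1⁴ + 3⁴ + 8⁴ = 1 + 1 + 81 + 4096 = 4179  — 4179 repeats.
That took 10 steps.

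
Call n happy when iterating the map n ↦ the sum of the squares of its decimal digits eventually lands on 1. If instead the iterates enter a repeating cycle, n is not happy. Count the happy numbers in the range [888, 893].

1

888: 888 → 192 → 86 → 100 → 1  — happy
889: 889 → 209 → 85 → 89 → 145 → 42 → 20 → 4 → 16 → 37 → 58 → 89  — not happy
890: 890 → 145 → 42 → 20 → 4 → 16 → 37 → 58 → 89 → 145  — not happy
891: 891 → 146 → 53 → 34 → 25 → 29 → 85 → 89 → 145 → 42 → 20 → 4 → 16 → 37 → 58 → 89  — not happy
892: 892 → 149 → 98 → 145 → 42 → 20 → 4 → 16 → 37 → 58 → 89 → 145  — not happy
893: 893 → 154 → 42 → 20 → 4 → 16 → 37 → 58 → 89 → 145 → 42  — not happy
happy: 888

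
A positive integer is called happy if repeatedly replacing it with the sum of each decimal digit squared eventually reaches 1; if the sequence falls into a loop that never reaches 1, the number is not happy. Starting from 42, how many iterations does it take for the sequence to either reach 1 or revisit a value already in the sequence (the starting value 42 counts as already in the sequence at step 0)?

42 → 4² + 2² = 20
20 → 2² + 0² = 4
4 → 4² = 16
16 → 1² + 6² = 37
37 → 3² + 7² = 58
58 → 5² + 8² = 89
89 → 8² + 9² = 145
145 → 1² + 4² + 5² = 42  — 42 repeats.
That took 8 steps.

8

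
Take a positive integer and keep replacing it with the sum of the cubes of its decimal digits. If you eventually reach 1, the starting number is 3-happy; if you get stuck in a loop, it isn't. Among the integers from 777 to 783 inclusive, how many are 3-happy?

777: 777 → 1029 → 738 → 882 → 1032 → 36 → 243 → 99 → 1458 → 702 → 351 → 153 → 153  (repeats 153)
778: 778 → 1198 → 1243 → 100 → 1  (reaches 1)
779: 779 → 1415 → 191 → 731 → 371 → 371  (repeats 371)
780: 780 → 855 → 762 → 567 → 684 → 792 → 1080 → 513 → 153 → 153  (repeats 153)
781: 781 → 856 → 853 → 664 → 496 → 1009 → 730 → 370 → 370  (repeats 370)
782: 782 → 863 → 755 → 593 → 881 → 1025 → 134 → 92 → 737 → 713 → 371 → 371  (repeats 371)
783: 783 → 882 → 1032 → 36 → 243 → 99 → 1458 → 702 → 351 → 153 → 153  (repeats 153)
3-happy: 778

1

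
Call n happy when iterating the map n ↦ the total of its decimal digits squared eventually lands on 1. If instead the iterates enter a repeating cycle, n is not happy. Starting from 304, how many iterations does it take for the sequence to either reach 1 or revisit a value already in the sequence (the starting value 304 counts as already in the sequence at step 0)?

12

304 → 3² + 0² + 4² = 9 + 0 + 16 = 25
25 → 2² + 5² = 4 + 25 = 29
29 → 2² + 9² = 4 + 81 = 85
85 → 8² + 5² = 64 + 25 = 89
89 → 8² + 9² = 64 + 81 = 145
145 → 1² + 4² + 5² = 1 + 16 + 25 = 42
42 → 4² + 2² = 16 + 4 = 20
20 → 2² + 0² = 4 + 0 = 4
4 → 4² = 16
16 → 1² + 6² = 1 + 36 = 37
37 → 3² + 7² = 9 + 49 = 58
58 → 5² + 8² = 25 + 64 = 89  — 89 repeats.
That took 12 steps.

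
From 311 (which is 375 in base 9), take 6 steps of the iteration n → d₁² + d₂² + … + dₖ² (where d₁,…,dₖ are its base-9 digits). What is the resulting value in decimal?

311 = (3,7,5)_9 → 3² + 7² + 5² = 9 + 49 + 25 = 83
83 = (1,0,2)_9 → 1² + 0² + 2² = 1 + 0 + 4 = 5
5 = (5)_9 → 5² = 25
25 = (2,7)_9 → 2² + 7² = 4 + 49 = 53
53 = (5,8)_9 → 5² + 8² = 25 + 64 = 89
89 = (1,0,8)_9 → 1² + 0² + 8² = 1 + 0 + 64 = 65

65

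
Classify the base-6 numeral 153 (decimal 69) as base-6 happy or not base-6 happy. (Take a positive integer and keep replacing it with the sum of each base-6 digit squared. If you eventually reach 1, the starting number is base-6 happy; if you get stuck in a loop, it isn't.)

69 = (1,5,3)_6 → 1² + 5² + 3² = 1 + 25 + 9 = 35
35 = (5,5)_6 → 5² + 5² = 25 + 25 = 50
50 = (1,2,2)_6 → 1² + 2² + 2² = 1 + 4 + 4 = 9
9 = (1,3)_6 → 1² + 3² = 1 + 9 = 10
10 = (1,4)_6 → 1² + 4² = 1 + 16 = 17
17 = (2,5)_6 → 2² + 5² = 4 + 25 = 29
29 = (4,5)_6 → 4² + 5² = 16 + 25 = 41
41 = (1,0,5)_6 → 1² + 0² + 5² = 1 + 0 + 25 = 26
26 = (4,2)_6 → 4² + 2² = 16 + 4 = 20
20 = (3,2)_6 → 3² + 2² = 9 + 4 = 13
13 = (2,1)_6 → 2² + 1² = 4 + 1 = 5
5 = (5)_6 → 5² = 25
25 = (4,1)_6 → 4² + 1² = 16 + 1 = 17  — 17 already seen; the sequence cycles without reaching 1.

not base-6 happy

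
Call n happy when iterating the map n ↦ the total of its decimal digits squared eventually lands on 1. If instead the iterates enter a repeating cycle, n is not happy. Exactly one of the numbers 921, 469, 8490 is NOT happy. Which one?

8490

921: 921 → 86 → 100 → 1  — reaches 1 (happy)
469: 469 → 133 → 19 → 82 → 68 → 100 → 1  — reaches 1 (happy)
8490: 8490 → 161 → 38 → 73 → 58 → 89 → 145 → 42 → 20 → 4 → 16 → 37 → 58  — repeats 58 (not happy)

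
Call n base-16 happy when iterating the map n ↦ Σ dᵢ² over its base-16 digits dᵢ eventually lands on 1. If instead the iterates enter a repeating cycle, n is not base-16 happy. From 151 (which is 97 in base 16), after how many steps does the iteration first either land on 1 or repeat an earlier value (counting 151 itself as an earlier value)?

151 = (9,7)_16 → 9² + 7² = 81 + 49 = 130
130 = (8,2)_16 → 8² + 2² = 64 + 4 = 68
68 = (4,4)_16 → 4² + 4² = 16 + 16 = 32
32 = (2,0)_16 → 2² + 0² = 4 + 0 = 4
4 = (4)_16 → 4² = 16
16 = (1,0)_16 → 1² + 0² = 1 + 0 = 1  — reached 1.
That took 6 steps.

6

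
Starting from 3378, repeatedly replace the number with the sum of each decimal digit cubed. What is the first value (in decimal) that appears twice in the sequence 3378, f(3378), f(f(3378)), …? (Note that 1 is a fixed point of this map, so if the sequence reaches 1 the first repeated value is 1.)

153

3378 → 3³ + 3³ + 7³ + 8³ = 27 + 27 + 343 + 512 = 909
909 → 9³ + 0³ + 9³ = 729 + 0 + 729 = 1458
1458 → 1³ + 4³ + 5³ + 8³ = 1 + 64 + 125 + 512 = 702
702 → 7³ + 0³ + 2³ = 343 + 0 + 8 = 351
351 → 3³ + 5³ + 1³ = 27 + 125 + 1 = 153
153 → 1³ + 5³ + 3³ = 1 + 125 + 27 = 153  — 153 already appeared earlier.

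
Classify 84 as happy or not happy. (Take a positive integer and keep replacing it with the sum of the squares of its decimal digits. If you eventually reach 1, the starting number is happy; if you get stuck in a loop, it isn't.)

not happy

84 → 80
80 → 64
64 → 52
52 → 29
29 → 85
85 → 89
89 → 145
145 → 42
42 → 20
20 → 4
4 → 16
16 → 37
37 → 58
58 → 89  — 89 already seen; the sequence cycles without reaching 1.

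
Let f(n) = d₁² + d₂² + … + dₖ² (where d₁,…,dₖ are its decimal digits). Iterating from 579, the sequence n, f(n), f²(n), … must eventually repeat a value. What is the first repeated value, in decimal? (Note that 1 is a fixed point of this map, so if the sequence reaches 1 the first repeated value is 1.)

579 → 5² + 7² + 9² = 25 + 49 + 81 = 155
155 → 1² + 5² + 5² = 1 + 25 + 25 = 51
51 → 5² + 1² = 25 + 1 = 26
26 → 2² + 6² = 4 + 36 = 40
40 → 4² + 0² = 16 + 0 = 16
16 → 1² + 6² = 1 + 36 = 37
37 → 3² + 7² = 9 + 49 = 58
58 → 5² + 8² = 25 + 64 = 89
89 → 8² + 9² = 64 + 81 = 145
145 → 1² + 4² + 5² = 1 + 16 + 25 = 42
42 → 4² + 2² = 16 + 4 = 20
20 → 2² + 0² = 4 + 0 = 4
4 → 4² = 16  — 16 already appeared earlier.

16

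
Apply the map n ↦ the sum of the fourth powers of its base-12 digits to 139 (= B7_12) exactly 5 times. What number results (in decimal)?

139 = (11,7)_12 → 11⁴ + 7⁴ = 17042
17042 = (9,10,4,2)_12 → 9⁴ + 10⁴ + 4⁴ + 2⁴ = 16833
16833 = (9,8,10,9)_12 → 9⁴ + 8⁴ + 10⁴ + 9⁴ = 27218
27218 = (1,3,9,0,2)_12 → 1⁴ + 3⁴ + 9⁴ + 0⁴ + 2⁴ = 6659
6659 = (3,10,2,11)_12 → 3⁴ + 10⁴ + 2⁴ + 11⁴ = 24738

24738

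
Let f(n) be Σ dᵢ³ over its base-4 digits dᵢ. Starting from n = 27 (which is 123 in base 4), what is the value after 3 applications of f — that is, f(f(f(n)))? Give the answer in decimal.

27 = (1,2,3)_4 → 1³ + 2³ + 3³ = 1 + 8 + 27 = 36
36 = (2,1,0)_4 → 2³ + 1³ + 0³ = 8 + 1 + 0 = 9
9 = (2,1)_4 → 2³ + 1³ = 8 + 1 = 9

9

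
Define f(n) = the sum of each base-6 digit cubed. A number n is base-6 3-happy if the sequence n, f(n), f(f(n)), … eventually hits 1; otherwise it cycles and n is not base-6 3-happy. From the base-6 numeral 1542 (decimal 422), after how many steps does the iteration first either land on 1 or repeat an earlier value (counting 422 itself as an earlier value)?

422 = (1,5,4,2)_6 → 198
198 = (5,3,0)_6 → 152
152 = (4,1,2)_6 → 73
73 = (2,0,1)_6 → 9
9 = (1,3)_6 → 28
28 = (4,4)_6 → 128
128 = (3,3,2)_6 → 62
62 = (1,4,2)_6 → 73  — 73 repeats.
That took 8 steps.

8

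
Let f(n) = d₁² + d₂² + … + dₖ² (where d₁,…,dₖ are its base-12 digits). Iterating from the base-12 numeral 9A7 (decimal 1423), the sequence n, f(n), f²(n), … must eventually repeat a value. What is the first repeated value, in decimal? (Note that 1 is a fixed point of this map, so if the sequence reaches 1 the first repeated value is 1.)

1423 = (9,10,7)_12 → 9² + 10² + 7² = 230
230 = (1,7,2)_12 → 1² + 7² + 2² = 54
54 = (4,6)_12 → 4² + 6² = 52
52 = (4,4)_12 → 4² + 4² = 32
32 = (2,8)_12 → 2² + 8² = 68
68 = (5,8)_12 → 5² + 8² = 89
89 = (7,5)_12 → 7² + 5² = 74
74 = (6,2)_12 → 6² + 2² = 40
40 = (3,4)_12 → 3² + 4² = 25
25 = (2,1)_12 → 2² + 1² = 5
5 = (5)_12 → 5² = 25  — 25 already appeared earlier.

25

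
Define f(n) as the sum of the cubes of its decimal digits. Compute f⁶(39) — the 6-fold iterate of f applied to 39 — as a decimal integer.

153

39 → 3³ + 9³ = 756
756 → 7³ + 5³ + 6³ = 684
684 → 6³ + 8³ + 4³ = 792
792 → 7³ + 9³ + 2³ = 1080
1080 → 1³ + 0³ + 8³ + 0³ = 513
513 → 5³ + 1³ + 3³ = 153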